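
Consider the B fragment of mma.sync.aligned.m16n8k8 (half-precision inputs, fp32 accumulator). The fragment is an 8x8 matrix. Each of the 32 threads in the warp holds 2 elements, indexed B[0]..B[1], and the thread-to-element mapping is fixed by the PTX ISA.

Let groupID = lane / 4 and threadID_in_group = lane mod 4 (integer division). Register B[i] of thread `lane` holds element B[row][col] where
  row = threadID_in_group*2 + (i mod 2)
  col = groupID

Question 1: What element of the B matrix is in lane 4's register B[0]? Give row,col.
0,1

L=4=>grp=4>>2=1, tig=4&3=0
[0]=>row 0·2+0=0  col grp=1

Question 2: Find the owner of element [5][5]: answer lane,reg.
c:5=>grp=5  r:5=>tig=2,lo=1
L=5*4+2=22  i=1=1

22,1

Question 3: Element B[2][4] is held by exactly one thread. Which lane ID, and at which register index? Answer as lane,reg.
17,0

c:4=>grp=4  r:2=>tig=1,lo=0
L=4*4+1=17  i=0=0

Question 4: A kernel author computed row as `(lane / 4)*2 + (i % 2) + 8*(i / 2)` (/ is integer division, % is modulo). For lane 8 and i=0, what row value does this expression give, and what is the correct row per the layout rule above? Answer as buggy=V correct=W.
`(lane / 4)*2 + (i % 2) + 8*(i / 2)`[8,0]→4
lane 8: G=2 (8/4), T=0 (8%4)
i=0: r=0*2+0=0, c=G=2
row: 4 vs 0

buggy=4 correct=0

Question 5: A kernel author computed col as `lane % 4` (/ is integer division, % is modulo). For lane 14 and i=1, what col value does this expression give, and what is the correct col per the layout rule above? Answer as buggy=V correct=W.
buggy=2 correct=3

`lane % 4`[14,1]⇒2
lane 14⇒14/4=3, 14 mod 4=2
i=1  r:2·2+1⇒5  c:3
col: 2 vs 3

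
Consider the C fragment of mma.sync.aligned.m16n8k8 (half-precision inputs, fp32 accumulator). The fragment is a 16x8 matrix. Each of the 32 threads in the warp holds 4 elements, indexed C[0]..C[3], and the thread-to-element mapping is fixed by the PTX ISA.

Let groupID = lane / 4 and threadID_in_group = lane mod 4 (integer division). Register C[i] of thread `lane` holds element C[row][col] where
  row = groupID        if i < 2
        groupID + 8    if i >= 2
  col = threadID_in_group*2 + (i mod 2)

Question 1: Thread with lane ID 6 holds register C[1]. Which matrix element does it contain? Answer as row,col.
lane 6⇒6/4=1, 6 mod 4=2
i=1  r:1+0⇒1  c:2·2+1⇒5

1,5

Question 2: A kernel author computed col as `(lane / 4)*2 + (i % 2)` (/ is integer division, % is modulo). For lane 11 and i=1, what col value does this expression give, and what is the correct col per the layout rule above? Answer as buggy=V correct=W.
buggy=5 correct=7

`(lane / 4)*2 + (i % 2)`[11,1]->5
L=11->g=11>>2=2, t=11&3=3
[1]->row 2+0=2  col 3·2+1=7
col: 5 vs 7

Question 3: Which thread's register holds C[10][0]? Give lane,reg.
r=10->g=2,rb=1  c=0->t=0,b0=0
L=2*4+0=8  i=1*2+0=2

8,2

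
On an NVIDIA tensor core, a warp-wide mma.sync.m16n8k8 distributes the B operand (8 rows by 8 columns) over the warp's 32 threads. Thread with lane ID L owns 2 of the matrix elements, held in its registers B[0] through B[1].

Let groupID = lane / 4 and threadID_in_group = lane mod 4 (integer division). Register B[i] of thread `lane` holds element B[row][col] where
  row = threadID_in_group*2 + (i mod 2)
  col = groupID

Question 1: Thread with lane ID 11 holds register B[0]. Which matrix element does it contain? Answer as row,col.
6,2

L=11->g=11>>2=2, t=11&3=3
[0]->row 3·2+0=6  col g=2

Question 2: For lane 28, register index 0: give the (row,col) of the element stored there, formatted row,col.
28: gid=7,tid=0
[0] (0*2+0,7) = (0,7)

0,7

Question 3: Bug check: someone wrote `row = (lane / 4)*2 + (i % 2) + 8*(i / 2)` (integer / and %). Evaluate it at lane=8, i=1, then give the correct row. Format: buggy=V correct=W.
buggy=5 correct=1

`(lane / 4)*2 + (i % 2) + 8*(i / 2)`[8,1]→5
8: G=2,T=0
[1] (0*2+1,2) = (1,2)
row: 5 vs 1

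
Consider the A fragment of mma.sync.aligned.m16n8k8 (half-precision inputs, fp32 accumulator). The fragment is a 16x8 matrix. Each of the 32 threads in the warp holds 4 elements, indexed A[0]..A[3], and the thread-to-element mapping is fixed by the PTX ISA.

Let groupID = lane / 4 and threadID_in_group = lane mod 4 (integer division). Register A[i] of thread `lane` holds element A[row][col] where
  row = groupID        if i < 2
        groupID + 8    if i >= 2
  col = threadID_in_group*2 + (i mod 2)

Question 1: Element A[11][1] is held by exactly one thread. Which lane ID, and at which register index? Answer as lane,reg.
r: 11->gid=3,r8=1  c: 1->tid=0,i&1=1
L=3*4+0=12  i=1*2+1=3

12,3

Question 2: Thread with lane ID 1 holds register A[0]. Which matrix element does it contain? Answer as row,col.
0,2

L=1⇒gr=1>>2=0, th=1&3=1
[0]⇒row 0+0=0  col 1·2+0=2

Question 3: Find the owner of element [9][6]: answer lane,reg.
7,2

r=9->g=1,rb=1  c=6->t=3,b0=0
L=1*4+3=7  i=1*2+0=2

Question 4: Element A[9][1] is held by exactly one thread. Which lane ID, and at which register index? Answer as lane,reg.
4,3

r=9->g=1,rb=1  c=1->t=0,b0=1
L=1*4+0=4  i=1*2+1=3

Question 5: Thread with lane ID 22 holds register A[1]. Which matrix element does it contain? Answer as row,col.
L=22=>grp=22>>2=5, tig=22&3=2
[1]=>row 5+0=5  col 2·2+1=5

5,5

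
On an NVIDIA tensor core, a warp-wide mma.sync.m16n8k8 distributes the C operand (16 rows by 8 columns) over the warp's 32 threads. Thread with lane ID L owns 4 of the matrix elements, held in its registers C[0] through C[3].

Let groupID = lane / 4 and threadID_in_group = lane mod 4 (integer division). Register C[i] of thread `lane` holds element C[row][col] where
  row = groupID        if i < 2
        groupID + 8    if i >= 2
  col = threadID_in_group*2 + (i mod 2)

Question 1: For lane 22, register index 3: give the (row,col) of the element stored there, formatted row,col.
13,5

lane 22: gr=5 (22/4), th=2 (22%4)
i=3: r=5+8=13, c=2*2+1=5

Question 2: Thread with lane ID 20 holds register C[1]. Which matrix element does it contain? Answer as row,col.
5,1

lane 20: g=5 (20/4), t=0 (20%4)
i=1: r=5+0=5, c=0*2+1=1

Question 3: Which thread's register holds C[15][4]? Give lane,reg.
30,2

r=15→G=7,rhi=1  c=4→T=2,p=0
L=7*4+2=30  i=1*2+0=2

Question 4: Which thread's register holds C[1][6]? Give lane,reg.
r: 1->gid=1,r8=0  c: 6->tid=3,i&1=0
L=1*4+3=7  i=0*2+0=0

7,0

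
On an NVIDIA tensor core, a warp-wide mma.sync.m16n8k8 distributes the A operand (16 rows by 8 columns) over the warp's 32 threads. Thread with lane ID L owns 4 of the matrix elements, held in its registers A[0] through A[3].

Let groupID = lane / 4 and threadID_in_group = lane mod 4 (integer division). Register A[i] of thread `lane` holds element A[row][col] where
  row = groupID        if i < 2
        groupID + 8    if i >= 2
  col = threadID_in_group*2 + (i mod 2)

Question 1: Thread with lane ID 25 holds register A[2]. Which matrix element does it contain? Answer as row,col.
14,2

lane 25: grp=6 (25/4), tig=1 (25%4)
i=2: r=6+8=14, c=1*2+0=2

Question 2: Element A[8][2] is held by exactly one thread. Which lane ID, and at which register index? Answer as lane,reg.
r: 8->gid=0,r8=1  c: 2->tid=1,i&1=0
L=0*4+1=1  i=1*2+0=2

1,2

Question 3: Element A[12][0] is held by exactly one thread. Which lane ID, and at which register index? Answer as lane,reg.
r=12→G=4,rhi=1  c=0→T=0,p=0
L=4*4+0=16  i=1*2+0=2

16,2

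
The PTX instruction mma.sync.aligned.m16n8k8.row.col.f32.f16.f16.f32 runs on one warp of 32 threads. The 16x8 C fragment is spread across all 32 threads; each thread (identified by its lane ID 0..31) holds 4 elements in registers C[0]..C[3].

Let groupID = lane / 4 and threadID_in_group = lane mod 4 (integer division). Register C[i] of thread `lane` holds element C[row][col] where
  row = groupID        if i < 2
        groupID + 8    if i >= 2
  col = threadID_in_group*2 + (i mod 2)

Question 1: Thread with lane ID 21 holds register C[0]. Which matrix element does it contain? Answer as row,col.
21: g=5,t=1
[0] (5+0,1*2+0) = (5,2)

5,2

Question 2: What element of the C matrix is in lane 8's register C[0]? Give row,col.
lane 8: gid=2 (8/4), tid=0 (8%4)
i=0: r=2+0=2, c=0*2+0=0

2,0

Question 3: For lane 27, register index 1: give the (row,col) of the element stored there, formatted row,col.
6,7

L=27→G=27>>2=6, T=27&3=3
[1]→row 6+0=6  col 3·2+1=7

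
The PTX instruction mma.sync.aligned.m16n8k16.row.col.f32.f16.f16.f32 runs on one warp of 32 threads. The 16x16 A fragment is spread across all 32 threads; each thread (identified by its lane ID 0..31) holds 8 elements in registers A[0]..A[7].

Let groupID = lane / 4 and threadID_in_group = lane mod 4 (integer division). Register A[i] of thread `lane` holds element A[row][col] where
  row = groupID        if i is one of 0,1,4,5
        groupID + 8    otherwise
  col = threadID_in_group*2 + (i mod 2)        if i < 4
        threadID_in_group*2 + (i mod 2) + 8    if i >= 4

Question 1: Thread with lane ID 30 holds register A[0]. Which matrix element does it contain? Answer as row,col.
lane 30: grp=7 (30/4), tig=2 (30%4)
i=0: r=7+0=7, c=2*2+0+0=4

7,4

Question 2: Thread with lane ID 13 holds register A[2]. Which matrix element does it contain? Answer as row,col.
13: gid=3,tid=1
[2] (3+8,1*2+0+0) = (11,2)

11,2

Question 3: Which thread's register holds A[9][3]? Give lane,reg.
r=9⇒gr=1,Rb=1  c=3⇒Cb=0,th=1,odd=1
L=1*4+1=5  i=0*4+1*2+1=3

5,3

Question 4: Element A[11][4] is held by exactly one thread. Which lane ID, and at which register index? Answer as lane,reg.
r=11->g=3,rb=1  c=4->cb=0,t=2,b0=0
L=3*4+2=14  i=0*4+1*2+0=2

14,2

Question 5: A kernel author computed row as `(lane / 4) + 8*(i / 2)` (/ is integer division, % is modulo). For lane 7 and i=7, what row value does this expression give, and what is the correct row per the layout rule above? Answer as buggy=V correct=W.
`(lane / 4) + 8*(i / 2)`[7,7]⇒25
7: gr=1,th=3
[7] (1+8,3*2+1+8) = (9,15)
row: 25 vs 9

buggy=25 correct=9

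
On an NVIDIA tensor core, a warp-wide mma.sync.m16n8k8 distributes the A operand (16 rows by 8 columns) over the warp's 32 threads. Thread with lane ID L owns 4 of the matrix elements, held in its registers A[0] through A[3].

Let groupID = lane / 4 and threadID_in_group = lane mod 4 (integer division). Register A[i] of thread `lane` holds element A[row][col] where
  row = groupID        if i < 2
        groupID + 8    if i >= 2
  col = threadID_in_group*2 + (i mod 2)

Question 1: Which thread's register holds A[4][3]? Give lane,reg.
17,1

r: 4->gid=4,r8=0  c: 3->tid=1,i&1=1
L=4*4+1=17  i=0*2+1=1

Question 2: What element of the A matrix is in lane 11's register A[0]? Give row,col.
2,6

lane 11: g=2 (11/4), t=3 (11%4)
i=0: r=2+0=2, c=3*2+0=6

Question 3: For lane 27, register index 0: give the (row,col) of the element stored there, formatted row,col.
6,6

lane 27=>27/4=6, 27 mod 4=3
i=0  r:6+0=>6  c:2·3+0=>6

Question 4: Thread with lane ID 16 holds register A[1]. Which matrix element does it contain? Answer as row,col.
lane 16: g=4 (16/4), t=0 (16%4)
i=1: r=4+0=4, c=0*2+1=1

4,1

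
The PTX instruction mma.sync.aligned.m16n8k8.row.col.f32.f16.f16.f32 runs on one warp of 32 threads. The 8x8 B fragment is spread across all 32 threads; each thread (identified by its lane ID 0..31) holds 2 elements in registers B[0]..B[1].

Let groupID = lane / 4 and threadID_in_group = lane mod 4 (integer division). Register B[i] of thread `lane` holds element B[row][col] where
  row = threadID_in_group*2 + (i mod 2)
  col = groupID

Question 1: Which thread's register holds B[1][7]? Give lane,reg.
c:7=>grp=7  r:1=>tig=0,lo=1
L=7*4+0=28  i=1=1

28,1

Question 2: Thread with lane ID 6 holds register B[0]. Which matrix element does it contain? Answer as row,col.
4,1

lane 6: g=1 (6/4), t=2 (6%4)
i=0: r=2*2+0=4, c=g=1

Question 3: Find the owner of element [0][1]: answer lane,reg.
c=1->g=1  r=0->t=0,b0=0
L=1*4+0=4  i=0=0

4,0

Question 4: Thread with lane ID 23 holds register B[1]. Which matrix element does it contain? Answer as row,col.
L=23=>grp=23>>2=5, tig=23&3=3
[1]=>row 3·2+1=7  col grp=5

7,5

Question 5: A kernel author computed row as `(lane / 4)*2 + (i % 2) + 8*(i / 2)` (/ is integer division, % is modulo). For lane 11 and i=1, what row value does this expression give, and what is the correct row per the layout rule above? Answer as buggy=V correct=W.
buggy=5 correct=7

`(lane / 4)*2 + (i % 2) + 8*(i / 2)`[11,1]->5
L=11->g=11>>2=2, t=11&3=3
[1]->row 3·2+1=7  col g=2
row: 5 vs 7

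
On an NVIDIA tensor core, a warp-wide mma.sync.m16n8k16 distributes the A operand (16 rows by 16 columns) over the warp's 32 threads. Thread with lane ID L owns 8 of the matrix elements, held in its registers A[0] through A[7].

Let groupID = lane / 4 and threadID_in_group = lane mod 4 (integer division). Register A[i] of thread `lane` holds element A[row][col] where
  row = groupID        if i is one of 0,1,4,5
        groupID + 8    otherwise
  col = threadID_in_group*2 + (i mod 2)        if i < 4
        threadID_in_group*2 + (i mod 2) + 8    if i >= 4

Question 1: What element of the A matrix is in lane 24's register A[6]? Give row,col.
14,8

L=24->gid=24>>2=6, tid=24&3=0
[6]->row 6+8=14  col 0·2+0+8=8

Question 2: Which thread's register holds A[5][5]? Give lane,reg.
22,1

r: 5->gid=5,r8=0  c: 5->c8=0,tid=2,i&1=1
L=5*4+2=22  i=0*4+0*2+1=1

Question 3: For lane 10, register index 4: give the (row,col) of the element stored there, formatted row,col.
2,12

lane 10: gid=2 (10/4), tid=2 (10%4)
i=4: r=2+0=2, c=2*2+0+8=12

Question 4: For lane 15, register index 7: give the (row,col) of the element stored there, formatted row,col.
11,15

lane 15->15/4=3, 15 mod 4=3
i=7  r:3+8->11  c:2·3+1+8->15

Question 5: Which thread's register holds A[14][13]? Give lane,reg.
r: 14->gid=6,r8=1  c: 13->c8=1,tid=2,i&1=1
L=6*4+2=26  i=1*4+1*2+1=7

26,7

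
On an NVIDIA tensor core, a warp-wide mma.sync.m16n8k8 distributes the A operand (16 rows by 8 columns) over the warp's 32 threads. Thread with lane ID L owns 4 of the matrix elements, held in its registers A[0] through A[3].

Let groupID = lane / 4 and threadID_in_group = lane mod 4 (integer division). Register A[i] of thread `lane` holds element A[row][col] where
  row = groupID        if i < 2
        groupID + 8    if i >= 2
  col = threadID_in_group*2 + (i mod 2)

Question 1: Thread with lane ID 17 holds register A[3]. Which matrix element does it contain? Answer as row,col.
12,3

L=17⇒gr=17>>2=4, th=17&3=1
[3]⇒row 4+8=12  col 1·2+1=3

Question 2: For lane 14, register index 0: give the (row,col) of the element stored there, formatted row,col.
lane 14→14/4=3, 14 mod 4=2
i=0  r:3+0→3  c:2·2+0→4

3,4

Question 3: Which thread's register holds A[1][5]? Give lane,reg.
r: 1->gid=1,r8=0  c: 5->tid=2,i&1=1
L=1*4+2=6  i=0*2+1=1

6,1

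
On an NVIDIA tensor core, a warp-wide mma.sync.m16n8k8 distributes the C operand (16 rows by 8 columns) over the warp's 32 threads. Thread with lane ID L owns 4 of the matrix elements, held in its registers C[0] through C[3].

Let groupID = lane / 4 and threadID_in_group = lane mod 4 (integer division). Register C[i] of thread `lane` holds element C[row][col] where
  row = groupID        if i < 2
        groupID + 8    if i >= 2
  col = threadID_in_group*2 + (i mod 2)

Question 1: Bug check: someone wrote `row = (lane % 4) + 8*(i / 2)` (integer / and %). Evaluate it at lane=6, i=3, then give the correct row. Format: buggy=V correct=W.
buggy=10 correct=9

`(lane % 4) + 8*(i / 2)`[6,3]->10
L=6->gid=6>>2=1, tid=6&3=2
[3]->row 1+8=9  col 2·2+1=5
row: 10 vs 9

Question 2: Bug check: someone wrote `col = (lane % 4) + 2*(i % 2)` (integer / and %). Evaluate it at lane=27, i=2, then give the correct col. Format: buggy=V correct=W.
`(lane % 4) + 2*(i % 2)`[27,2]⇒3
27: gr=6,th=3
[2] (6+8,3*2+0) = (14,6)
col: 3 vs 6

buggy=3 correct=6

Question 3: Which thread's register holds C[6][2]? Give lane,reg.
25,0

r:6=>grp=6,rB=0  c:2=>tig=1,lo=0
L=6*4+1=25  i=0*2+0=0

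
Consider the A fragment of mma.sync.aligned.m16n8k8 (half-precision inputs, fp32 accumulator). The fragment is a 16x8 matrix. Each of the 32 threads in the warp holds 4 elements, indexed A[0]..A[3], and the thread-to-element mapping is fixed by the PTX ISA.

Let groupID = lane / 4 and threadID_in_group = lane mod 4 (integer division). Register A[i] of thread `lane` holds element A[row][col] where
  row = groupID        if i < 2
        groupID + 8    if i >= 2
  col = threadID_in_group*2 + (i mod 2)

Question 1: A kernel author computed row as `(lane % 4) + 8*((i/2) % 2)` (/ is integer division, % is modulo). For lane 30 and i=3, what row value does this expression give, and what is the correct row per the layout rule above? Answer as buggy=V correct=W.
buggy=10 correct=15

`(lane % 4) + 8*((i/2) % 2)`[30,3]=>10
lane 30=>30/4=7, 30 mod 4=2
i=3  r:7+8=>15  c:2·2+1=>5
row: 10 vs 15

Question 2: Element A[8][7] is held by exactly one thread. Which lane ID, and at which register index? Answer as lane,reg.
r:8=>grp=0,rB=1  c:7=>tig=3,lo=1
L=0*4+3=3  i=1*2+1=3

3,3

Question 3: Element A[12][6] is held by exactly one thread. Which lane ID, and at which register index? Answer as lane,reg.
r: 12->gid=4,r8=1  c: 6->tid=3,i&1=0
L=4*4+3=19  i=1*2+0=2

19,2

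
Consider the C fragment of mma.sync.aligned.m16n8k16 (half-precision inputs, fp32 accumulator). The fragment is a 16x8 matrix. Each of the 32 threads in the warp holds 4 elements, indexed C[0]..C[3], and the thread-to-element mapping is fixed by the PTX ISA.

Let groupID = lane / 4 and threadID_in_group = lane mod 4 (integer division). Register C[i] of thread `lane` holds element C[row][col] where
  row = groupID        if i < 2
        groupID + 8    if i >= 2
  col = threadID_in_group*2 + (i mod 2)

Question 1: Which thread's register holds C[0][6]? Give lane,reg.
3,0

r: 0->gid=0,r8=0  c: 6->tid=3,i&1=0
L=0*4+3=3  i=0*2+0=0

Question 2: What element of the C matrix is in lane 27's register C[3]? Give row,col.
lane 27: gid=6 (27/4), tid=3 (27%4)
i=3: r=6+8=14, c=3*2+1=7

14,7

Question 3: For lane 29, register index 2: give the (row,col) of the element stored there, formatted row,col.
15,2

L=29->g=29>>2=7, t=29&3=1
[2]->row 7+8=15  col 1·2+0=2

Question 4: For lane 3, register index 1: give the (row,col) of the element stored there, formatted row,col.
0,7

lane 3: g=0 (3/4), t=3 (3%4)
i=1: r=0+0=0, c=3*2+1=7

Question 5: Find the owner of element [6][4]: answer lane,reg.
26,0

r=6→G=6,rhi=0  c=4→T=2,p=0
L=6*4+2=26  i=0*2+0=0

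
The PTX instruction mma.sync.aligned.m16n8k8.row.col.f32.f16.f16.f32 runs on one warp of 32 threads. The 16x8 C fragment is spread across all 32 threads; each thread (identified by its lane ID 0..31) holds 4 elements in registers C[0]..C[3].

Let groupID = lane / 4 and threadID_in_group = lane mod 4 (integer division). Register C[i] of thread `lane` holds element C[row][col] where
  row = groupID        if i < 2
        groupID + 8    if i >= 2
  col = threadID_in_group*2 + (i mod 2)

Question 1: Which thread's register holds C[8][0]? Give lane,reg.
0,2

r=8->g=0,rb=1  c=0->t=0,b0=0
L=0*4+0=0  i=1*2+0=2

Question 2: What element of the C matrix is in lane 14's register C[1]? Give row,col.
3,5

lane 14: grp=3 (14/4), tig=2 (14%4)
i=1: r=3+0=3, c=2*2+1=5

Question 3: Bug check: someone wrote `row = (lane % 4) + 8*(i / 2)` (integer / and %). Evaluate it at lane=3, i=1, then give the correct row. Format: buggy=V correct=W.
buggy=3 correct=0

`(lane % 4) + 8*(i / 2)`[3,1]→3
3: G=0,T=3
[1] (0+0,3*2+1) = (0,7)
row: 3 vs 0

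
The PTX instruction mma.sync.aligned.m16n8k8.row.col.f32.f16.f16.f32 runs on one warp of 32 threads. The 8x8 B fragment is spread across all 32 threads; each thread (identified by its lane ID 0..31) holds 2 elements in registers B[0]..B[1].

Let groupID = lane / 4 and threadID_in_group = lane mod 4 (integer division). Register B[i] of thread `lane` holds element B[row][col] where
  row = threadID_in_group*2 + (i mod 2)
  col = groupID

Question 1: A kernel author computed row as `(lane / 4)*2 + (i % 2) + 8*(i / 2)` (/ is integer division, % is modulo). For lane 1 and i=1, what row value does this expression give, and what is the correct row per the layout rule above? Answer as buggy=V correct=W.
`(lane / 4)*2 + (i % 2) + 8*(i / 2)`[1,1]→1
lane 1: G=0 (1/4), T=1 (1%4)
i=1: r=1*2+1=3, c=G=0
row: 1 vs 3

buggy=1 correct=3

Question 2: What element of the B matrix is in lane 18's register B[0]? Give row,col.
4,4

lane 18: grp=4 (18/4), tig=2 (18%4)
i=0: r=2*2+0=4, c=grp=4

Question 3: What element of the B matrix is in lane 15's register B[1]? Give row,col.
7,3

15: g=3,t=3
[1] (3*2+1,3) = (7,3)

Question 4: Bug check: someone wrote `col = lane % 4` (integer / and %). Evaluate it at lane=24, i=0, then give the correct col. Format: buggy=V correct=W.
buggy=0 correct=6

`lane % 4`[24,0]⇒0
lane 24: gr=6 (24/4), th=0 (24%4)
i=0: r=0*2+0=0, c=gr=6
col: 0 vs 6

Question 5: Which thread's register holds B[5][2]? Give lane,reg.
c=2⇒gr=2  r=5⇒th=2,odd=1
L=2*4+2=10  i=1=1

10,1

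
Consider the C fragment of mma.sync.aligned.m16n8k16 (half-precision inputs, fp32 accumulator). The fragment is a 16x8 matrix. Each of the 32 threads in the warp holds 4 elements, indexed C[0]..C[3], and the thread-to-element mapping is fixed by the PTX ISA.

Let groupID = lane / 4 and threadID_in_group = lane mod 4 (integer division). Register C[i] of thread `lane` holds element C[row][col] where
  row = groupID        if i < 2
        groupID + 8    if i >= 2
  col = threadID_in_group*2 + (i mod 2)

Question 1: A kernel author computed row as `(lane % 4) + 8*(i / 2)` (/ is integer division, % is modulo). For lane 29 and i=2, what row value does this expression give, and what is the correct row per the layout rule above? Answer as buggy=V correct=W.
`(lane % 4) + 8*(i / 2)`[29,2]=>9
lane 29: grp=7 (29/4), tig=1 (29%4)
i=2: r=7+8=15, c=1*2+0=2
row: 9 vs 15

buggy=9 correct=15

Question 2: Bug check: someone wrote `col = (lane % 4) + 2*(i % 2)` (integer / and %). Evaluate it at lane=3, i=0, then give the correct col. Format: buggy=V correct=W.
`(lane % 4) + 2*(i % 2)`[3,0]→3
lane 3: G=0 (3/4), T=3 (3%4)
i=0: r=0+0=0, c=3*2+0=6
col: 3 vs 6

buggy=3 correct=6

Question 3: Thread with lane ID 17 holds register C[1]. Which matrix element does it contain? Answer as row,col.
4,3

17: gr=4,th=1
[1] (4+0,1*2+1) = (4,3)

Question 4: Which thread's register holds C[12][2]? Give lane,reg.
17,2

r:12=>grp=4,rB=1  c:2=>tig=1,lo=0
L=4*4+1=17  i=1*2+0=2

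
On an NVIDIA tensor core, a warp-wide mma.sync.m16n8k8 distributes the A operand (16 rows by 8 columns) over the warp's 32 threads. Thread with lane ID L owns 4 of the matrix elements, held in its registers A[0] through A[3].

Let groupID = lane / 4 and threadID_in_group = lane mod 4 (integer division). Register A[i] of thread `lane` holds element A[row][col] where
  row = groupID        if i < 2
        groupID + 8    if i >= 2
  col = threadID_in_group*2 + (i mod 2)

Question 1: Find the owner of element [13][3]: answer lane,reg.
r=13→G=5,rhi=1  c=3→T=1,p=1
L=5*4+1=21  i=1*2+1=3

21,3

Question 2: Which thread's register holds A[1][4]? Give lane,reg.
r=1→G=1,rhi=0  c=4→T=2,p=0
L=1*4+2=6  i=0*2+0=0

6,0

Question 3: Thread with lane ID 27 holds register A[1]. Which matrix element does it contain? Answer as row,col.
6,7

lane 27⇒27/4=6, 27 mod 4=3
i=1  r:6+0⇒6  c:2·3+1⇒7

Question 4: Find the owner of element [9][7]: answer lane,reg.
7,3

r=9→G=1,rhi=1  c=7→T=3,p=1
L=1*4+3=7  i=1*2+1=3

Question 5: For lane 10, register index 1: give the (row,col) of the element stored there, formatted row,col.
2,5

10: gr=2,th=2
[1] (2+0,2*2+1) = (2,5)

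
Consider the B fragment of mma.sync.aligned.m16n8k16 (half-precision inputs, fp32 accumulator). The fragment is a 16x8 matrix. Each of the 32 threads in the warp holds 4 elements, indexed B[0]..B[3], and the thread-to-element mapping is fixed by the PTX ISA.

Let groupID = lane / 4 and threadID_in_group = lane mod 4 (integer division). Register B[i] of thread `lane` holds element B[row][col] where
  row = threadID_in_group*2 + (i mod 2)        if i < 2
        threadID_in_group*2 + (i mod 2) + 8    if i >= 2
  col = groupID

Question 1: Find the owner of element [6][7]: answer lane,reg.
31,0

c: 7->gid=7  r: 6->r8=0,tid=3,i&1=0
L=7*4+3=31  i=0*2+0=0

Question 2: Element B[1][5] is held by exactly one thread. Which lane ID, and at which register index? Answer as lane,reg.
20,1

c:5=>grp=5  r:1=>rB=0,tig=0,lo=1
L=5*4+0=20  i=0*2+1=1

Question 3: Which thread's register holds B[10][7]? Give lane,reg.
c=7→G=7  r=10→rhi=1,T=1,p=0
L=7*4+1=29  i=1*2+0=2

29,2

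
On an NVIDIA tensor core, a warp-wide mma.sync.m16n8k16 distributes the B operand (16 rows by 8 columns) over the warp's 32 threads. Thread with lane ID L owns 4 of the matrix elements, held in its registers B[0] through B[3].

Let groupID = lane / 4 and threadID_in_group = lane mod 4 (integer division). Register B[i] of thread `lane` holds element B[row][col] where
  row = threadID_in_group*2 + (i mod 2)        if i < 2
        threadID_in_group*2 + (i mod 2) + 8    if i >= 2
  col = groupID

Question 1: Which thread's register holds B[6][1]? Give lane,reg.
c=1→G=1  r=6→rhi=0,T=3,p=0
L=1*4+3=7  i=0*2+0=0

7,0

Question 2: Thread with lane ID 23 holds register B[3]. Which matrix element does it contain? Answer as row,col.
15,5

L=23⇒gr=23>>2=5, th=23&3=3
[3]⇒row 3·2+1+8=15  col gr=5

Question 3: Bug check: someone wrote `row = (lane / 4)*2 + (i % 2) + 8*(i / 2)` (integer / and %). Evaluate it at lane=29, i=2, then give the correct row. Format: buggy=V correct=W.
buggy=22 correct=10

`(lane / 4)*2 + (i % 2) + 8*(i / 2)`[29,2]->22
lane 29: g=7 (29/4), t=1 (29%4)
i=2: r=1*2+0+8=10, c=g=7
row: 22 vs 10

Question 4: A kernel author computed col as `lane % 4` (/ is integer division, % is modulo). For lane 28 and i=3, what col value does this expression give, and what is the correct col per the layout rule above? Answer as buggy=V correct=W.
buggy=0 correct=7

`lane % 4`[28,3]⇒0
28: gr=7,th=0
[3] (0*2+1+8,7) = (9,7)
col: 0 vs 7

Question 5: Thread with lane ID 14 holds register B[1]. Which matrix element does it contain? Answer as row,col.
14: G=3,T=2
[1] (2*2+1+0,3) = (5,3)

5,3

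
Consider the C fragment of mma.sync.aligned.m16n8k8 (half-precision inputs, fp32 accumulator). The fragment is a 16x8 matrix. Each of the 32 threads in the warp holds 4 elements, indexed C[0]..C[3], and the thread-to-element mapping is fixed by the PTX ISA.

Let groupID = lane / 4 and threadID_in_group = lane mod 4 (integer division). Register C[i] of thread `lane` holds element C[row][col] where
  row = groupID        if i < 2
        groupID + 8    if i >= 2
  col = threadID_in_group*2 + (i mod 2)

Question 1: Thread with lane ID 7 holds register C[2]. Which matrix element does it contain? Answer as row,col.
L=7⇒gr=7>>2=1, th=7&3=3
[2]⇒row 1+8=9  col 3·2+0=6

9,6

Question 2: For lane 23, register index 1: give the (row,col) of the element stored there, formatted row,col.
L=23->g=23>>2=5, t=23&3=3
[1]->row 5+0=5  col 3·2+1=7

5,7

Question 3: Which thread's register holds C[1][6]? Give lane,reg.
r:1=>grp=1,rB=0  c:6=>tig=3,lo=0
L=1*4+3=7  i=0*2+0=0

7,0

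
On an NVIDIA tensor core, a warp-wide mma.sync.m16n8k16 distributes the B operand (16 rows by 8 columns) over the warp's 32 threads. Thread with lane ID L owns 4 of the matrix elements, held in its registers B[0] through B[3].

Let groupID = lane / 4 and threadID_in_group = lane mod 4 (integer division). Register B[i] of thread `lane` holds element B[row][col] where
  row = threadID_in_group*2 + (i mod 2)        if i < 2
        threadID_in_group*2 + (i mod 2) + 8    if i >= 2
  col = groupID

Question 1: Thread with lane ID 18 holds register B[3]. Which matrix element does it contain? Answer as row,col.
13,4

L=18=>grp=18>>2=4, tig=18&3=2
[3]=>row 2·2+1+8=13  col grp=4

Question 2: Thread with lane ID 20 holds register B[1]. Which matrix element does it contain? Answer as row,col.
1,5

lane 20: g=5 (20/4), t=0 (20%4)
i=1: r=0*2+1+0=1, c=g=5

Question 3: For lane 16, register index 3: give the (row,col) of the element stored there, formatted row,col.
9,4

16: grp=4,tig=0
[3] (0*2+1+8,4) = (9,4)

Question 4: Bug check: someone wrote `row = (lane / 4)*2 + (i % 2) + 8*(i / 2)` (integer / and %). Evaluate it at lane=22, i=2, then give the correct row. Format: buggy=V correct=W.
`(lane / 4)*2 + (i % 2) + 8*(i / 2)`[22,2]⇒18
22: gr=5,th=2
[2] (2*2+0+8,5) = (12,5)
row: 18 vs 12

buggy=18 correct=12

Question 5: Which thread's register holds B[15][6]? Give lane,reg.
27,3

c: 6->gid=6  r: 15->r8=1,tid=3,i&1=1
L=6*4+3=27  i=1*2+1=3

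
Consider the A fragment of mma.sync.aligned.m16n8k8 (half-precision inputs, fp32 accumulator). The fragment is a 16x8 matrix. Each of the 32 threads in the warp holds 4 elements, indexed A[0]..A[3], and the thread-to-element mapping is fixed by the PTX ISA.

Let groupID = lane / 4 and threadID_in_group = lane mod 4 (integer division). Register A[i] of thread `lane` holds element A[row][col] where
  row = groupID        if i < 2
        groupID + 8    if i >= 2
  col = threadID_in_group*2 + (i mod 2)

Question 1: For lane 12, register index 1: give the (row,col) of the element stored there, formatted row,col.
L=12->g=12>>2=3, t=12&3=0
[1]->row 3+0=3  col 0·2+1=1

3,1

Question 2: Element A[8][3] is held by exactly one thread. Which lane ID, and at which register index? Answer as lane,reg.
r:8=>grp=0,rB=1  c:3=>tig=1,lo=1
L=0*4+1=1  i=1*2+1=3

1,3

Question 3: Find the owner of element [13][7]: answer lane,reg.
r=13⇒gr=5,Rb=1  c=7⇒th=3,odd=1
L=5*4+3=23  i=1*2+1=3

23,3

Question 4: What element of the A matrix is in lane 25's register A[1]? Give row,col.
6,3

25: grp=6,tig=1
[1] (6+0,1*2+1) = (6,3)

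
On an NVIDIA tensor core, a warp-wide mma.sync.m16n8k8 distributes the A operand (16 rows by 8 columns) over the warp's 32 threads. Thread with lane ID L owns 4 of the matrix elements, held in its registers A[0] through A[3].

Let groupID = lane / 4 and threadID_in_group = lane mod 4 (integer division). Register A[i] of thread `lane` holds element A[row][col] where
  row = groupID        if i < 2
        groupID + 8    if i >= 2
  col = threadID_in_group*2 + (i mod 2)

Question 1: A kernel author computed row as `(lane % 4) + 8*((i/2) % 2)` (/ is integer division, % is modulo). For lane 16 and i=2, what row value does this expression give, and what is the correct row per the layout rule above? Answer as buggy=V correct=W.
`(lane % 4) + 8*((i/2) % 2)`[16,2]→8
lane 16→16/4=4, 16 mod 4=0
i=2  r:4+8→12  c:2·0+0→0
row: 8 vs 12

buggy=8 correct=12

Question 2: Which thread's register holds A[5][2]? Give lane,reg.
r:5=>grp=5,rB=0  c:2=>tig=1,lo=0
L=5*4+1=21  i=0*2+0=0

21,0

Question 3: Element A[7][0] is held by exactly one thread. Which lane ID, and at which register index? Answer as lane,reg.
28,0

r=7⇒gr=7,Rb=0  c=0⇒th=0,odd=0
L=7*4+0=28  i=0*2+0=0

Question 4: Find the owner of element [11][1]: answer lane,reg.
r=11⇒gr=3,Rb=1  c=1⇒th=0,odd=1
L=3*4+0=12  i=1*2+1=3

12,3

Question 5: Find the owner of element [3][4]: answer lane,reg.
r: 3->gid=3,r8=0  c: 4->tid=2,i&1=0
L=3*4+2=14  i=0*2+0=0

14,0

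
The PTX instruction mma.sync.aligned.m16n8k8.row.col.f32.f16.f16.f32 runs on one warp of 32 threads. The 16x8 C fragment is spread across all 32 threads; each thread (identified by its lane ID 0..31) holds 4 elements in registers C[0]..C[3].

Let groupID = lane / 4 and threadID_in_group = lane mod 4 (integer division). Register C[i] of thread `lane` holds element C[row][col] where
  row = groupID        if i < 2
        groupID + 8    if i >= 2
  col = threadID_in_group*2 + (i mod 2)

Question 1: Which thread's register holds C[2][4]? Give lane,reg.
r=2→G=2,rhi=0  c=4→T=2,p=0
L=2*4+2=10  i=0*2+0=0

10,0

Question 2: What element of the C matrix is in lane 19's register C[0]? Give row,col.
4,6

lane 19⇒19/4=4, 19 mod 4=3
i=0  r:4+0⇒4  c:2·3+0⇒6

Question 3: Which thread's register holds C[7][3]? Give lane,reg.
r=7⇒gr=7,Rb=0  c=3⇒th=1,odd=1
L=7*4+1=29  i=0*2+1=1

29,1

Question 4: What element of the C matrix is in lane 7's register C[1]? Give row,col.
lane 7->7/4=1, 7 mod 4=3
i=1  r:1+0->1  c:2·3+1->7

1,7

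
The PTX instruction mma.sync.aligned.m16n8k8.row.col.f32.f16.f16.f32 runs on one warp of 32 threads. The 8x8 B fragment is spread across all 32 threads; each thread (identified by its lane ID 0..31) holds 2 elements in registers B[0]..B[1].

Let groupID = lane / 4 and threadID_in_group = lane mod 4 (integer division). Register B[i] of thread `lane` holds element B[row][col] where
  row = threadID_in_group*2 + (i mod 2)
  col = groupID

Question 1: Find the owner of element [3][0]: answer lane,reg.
1,1

c: 0->gid=0  r: 3->tid=1,i&1=1
L=0*4+1=1  i=1=1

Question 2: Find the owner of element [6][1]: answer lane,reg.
c=1->g=1  r=6->t=3,b0=0
L=1*4+3=7  i=0=0

7,0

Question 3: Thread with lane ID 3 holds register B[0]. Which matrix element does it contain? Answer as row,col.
6,0

L=3->g=3>>2=0, t=3&3=3
[0]->row 3·2+0=6  col g=0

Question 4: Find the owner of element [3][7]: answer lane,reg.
c=7->g=7  r=3->t=1,b0=1
L=7*4+1=29  i=1=1

29,1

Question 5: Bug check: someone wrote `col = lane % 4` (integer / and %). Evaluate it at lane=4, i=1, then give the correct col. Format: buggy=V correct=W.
`lane % 4`[4,1]->0
4: g=1,t=0
[1] (0*2+1,1) = (1,1)
col: 0 vs 1

buggy=0 correct=1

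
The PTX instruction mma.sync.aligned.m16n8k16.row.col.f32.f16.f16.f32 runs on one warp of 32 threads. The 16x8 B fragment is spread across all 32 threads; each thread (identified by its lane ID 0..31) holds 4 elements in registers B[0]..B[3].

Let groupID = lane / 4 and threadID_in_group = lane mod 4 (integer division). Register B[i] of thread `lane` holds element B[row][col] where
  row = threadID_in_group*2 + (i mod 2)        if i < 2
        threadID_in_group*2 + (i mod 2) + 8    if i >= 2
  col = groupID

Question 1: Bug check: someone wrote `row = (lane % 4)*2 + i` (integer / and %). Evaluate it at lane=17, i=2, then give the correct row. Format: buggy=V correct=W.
`(lane % 4)*2 + i`[17,2]->4
lane 17->17/4=4, 17 mod 4=1
i=2  r:2·1+0+8->10  c:4
row: 4 vs 10

buggy=4 correct=10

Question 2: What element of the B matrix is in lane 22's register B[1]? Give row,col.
lane 22: g=5 (22/4), t=2 (22%4)
i=1: r=2*2+1+0=5, c=g=5

5,5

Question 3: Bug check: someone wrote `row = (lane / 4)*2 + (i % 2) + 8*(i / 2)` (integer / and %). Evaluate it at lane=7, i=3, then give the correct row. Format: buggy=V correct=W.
`(lane / 4)*2 + (i % 2) + 8*(i / 2)`[7,3]=>11
7: grp=1,tig=3
[3] (3*2+1+8,1) = (15,1)
row: 11 vs 15

buggy=11 correct=15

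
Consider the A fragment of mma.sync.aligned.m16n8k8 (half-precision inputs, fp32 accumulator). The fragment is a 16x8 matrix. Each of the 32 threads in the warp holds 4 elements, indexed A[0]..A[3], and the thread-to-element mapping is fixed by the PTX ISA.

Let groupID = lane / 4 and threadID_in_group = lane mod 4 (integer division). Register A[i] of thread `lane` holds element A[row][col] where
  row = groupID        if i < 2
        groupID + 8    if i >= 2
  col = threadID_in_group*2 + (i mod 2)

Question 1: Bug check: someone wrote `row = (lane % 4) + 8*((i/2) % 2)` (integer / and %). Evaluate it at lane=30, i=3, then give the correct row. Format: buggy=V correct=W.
buggy=10 correct=15

`(lane % 4) + 8*((i/2) % 2)`[30,3]->10
lane 30->30/4=7, 30 mod 4=2
i=3  r:7+8->15  c:2·2+1->5
row: 10 vs 15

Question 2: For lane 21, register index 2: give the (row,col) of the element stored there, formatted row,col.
L=21->g=21>>2=5, t=21&3=1
[2]->row 5+8=13  col 1·2+0=2

13,2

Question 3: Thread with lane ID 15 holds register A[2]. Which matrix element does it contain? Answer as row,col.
11,6

15: G=3,T=3
[2] (3+8,3*2+0) = (11,6)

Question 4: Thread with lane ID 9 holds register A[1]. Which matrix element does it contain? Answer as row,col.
2,3

L=9=>grp=9>>2=2, tig=9&3=1
[1]=>row 2+0=2  col 1·2+1=3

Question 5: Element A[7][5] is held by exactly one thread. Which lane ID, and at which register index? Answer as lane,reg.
30,1

r=7⇒gr=7,Rb=0  c=5⇒th=2,odd=1
L=7*4+2=30  i=0*2+1=1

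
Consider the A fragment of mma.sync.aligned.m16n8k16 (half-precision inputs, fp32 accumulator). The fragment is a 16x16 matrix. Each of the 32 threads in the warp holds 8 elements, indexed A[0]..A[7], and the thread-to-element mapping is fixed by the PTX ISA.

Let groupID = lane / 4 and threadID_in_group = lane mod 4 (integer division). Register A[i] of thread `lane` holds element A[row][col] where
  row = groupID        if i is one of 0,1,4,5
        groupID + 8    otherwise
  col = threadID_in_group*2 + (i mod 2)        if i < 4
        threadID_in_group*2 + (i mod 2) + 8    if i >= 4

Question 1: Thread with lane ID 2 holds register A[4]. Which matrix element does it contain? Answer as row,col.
2: grp=0,tig=2
[4] (0+0,2*2+0+8) = (0,12)

0,12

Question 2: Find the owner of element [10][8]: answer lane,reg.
r=10→G=2,rhi=1  c=8→chi=1,T=0,p=0
L=2*4+0=8  i=1*4+1*2+0=6

8,6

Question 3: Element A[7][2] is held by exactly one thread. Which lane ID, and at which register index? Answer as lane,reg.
r=7→G=7,rhi=0  c=2→chi=0,T=1,p=0
L=7*4+1=29  i=0*4+0*2+0=0

29,0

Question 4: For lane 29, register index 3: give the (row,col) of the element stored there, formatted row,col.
15,3

L=29->g=29>>2=7, t=29&3=1
[3]->row 7+8=15  col 1·2+1+0=3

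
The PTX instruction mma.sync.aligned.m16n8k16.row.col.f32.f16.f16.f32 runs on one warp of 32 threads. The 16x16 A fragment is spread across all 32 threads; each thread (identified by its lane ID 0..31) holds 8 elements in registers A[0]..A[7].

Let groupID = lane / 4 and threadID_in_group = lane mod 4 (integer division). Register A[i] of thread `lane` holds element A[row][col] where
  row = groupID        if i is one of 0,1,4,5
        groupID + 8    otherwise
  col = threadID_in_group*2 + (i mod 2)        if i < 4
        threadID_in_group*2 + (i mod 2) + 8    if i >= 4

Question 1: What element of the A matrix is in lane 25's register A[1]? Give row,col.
L=25→G=25>>2=6, T=25&3=1
[1]→row 6+0=6  col 1·2+1+0=3

6,3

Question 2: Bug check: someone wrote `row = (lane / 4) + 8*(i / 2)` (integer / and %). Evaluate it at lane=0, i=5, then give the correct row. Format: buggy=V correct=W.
`(lane / 4) + 8*(i / 2)`[0,5]=>16
L=0=>grp=0>>2=0, tig=0&3=0
[5]=>row 0+0=0  col 0·2+1+8=9
row: 16 vs 0

buggy=16 correct=0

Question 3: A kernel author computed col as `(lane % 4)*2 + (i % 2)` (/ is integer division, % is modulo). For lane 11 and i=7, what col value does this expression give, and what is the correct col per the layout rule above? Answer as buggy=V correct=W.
`(lane % 4)*2 + (i % 2)`[11,7]→7
lane 11: G=2 (11/4), T=3 (11%4)
i=7: r=2+8=10, c=3*2+1+8=15
col: 7 vs 15

buggy=7 correct=15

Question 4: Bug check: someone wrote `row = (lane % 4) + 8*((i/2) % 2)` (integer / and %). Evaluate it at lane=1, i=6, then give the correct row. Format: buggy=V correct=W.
`(lane % 4) + 8*((i/2) % 2)`[1,6]⇒9
lane 1: gr=0 (1/4), th=1 (1%4)
i=6: r=0+8=8, c=1*2+0+8=10
row: 9 vs 8

buggy=9 correct=8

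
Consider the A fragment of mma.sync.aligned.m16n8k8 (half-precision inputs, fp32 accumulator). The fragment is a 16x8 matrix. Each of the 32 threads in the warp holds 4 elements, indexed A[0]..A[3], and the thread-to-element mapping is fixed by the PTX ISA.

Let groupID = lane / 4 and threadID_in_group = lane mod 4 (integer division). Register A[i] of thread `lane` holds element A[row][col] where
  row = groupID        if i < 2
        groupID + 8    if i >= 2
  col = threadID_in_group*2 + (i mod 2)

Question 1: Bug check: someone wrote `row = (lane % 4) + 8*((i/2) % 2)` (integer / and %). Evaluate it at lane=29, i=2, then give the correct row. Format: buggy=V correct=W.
`(lane % 4) + 8*((i/2) % 2)`[29,2]→9
lane 29→29/4=7, 29 mod 4=1
i=2  r:7+8→15  c:2·1+0→2
row: 9 vs 15

buggy=9 correct=15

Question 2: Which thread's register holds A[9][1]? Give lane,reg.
r=9->g=1,rb=1  c=1->t=0,b0=1
L=1*4+0=4  i=1*2+1=3

4,3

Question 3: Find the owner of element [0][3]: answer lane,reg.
1,1

r=0→G=0,rhi=0  c=3→T=1,p=1
L=0*4+1=1  i=0*2+1=1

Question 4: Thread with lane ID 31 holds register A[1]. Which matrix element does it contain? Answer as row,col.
lane 31: g=7 (31/4), t=3 (31%4)
i=1: r=7+0=7, c=3*2+1=7

7,7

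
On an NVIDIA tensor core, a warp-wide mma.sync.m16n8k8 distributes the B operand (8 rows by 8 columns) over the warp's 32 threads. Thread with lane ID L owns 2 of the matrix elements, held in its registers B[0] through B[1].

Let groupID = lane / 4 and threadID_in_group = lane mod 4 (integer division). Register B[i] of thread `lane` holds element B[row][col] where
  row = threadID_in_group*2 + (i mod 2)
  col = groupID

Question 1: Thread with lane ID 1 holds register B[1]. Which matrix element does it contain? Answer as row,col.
3,0

1: gid=0,tid=1
[1] (1*2+1,0) = (3,0)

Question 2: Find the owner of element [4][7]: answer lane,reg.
30,0

c=7->g=7  r=4->t=2,b0=0
L=7*4+2=30  i=0=0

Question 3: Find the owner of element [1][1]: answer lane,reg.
4,1

c:1=>grp=1  r:1=>tig=0,lo=1
L=1*4+0=4  i=1=1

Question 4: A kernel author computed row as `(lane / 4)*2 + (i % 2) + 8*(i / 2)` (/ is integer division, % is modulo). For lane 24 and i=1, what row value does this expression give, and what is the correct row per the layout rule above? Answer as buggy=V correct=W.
buggy=13 correct=1

`(lane / 4)*2 + (i % 2) + 8*(i / 2)`[24,1]->13
L=24->g=24>>2=6, t=24&3=0
[1]->row 0·2+1=1  col g=6
row: 13 vs 1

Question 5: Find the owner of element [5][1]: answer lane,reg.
6,1

c:1=>grp=1  r:5=>tig=2,lo=1
L=1*4+2=6  i=1=1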